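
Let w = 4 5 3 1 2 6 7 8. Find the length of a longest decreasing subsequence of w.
3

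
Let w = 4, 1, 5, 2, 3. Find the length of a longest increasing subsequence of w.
3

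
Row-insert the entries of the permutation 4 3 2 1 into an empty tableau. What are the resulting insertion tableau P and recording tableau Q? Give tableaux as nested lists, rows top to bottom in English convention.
P = [[1], [2], [3], [4]], Q = [[1], [2], [3], [4]]

Insert each entry of the permutation into P by Schensted row insertion, recording in Q the position of each new cell.

After inserting 4: P = [[4]].
After inserting 3: P = [[3], [4]].
After inserting 2: P = [[2], [3], [4]].
After inserting 1: P = [[1], [2], [3], [4]].

So P = [[1], [2], [3], [4]], Q = [[1], [2], [3], [4]].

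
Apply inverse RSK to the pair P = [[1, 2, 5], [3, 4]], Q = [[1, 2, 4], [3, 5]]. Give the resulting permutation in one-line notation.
3 4 1 5 2

Reverse RSK: for i = n, n-1, ..., 1, locate i in Q, remove the corresponding corner cell from P, and reverse-bump its entry up through P; the value ejected from row 1 is w(i).

So w = 3 4 1 5 2.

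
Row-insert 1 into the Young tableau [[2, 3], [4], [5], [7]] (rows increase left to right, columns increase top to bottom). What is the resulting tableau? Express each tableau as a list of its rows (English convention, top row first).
[[1, 3], [2], [4], [5], [7]]

In row 1, 1 replaces 2 (the leftmost entry greater than 1); 2 is bumped to row 2. In row 2, 2 replaces 4 (the leftmost entry greater than 2); 4 is bumped to row 3. In row 3, 4 replaces 5 (the leftmost entry greater than 4); 5 is bumped to row 4. In row 4, 5 replaces 7 (the leftmost entry greater than 5); 7 is bumped to row 5. 7 starts a new row 5. The new tableau is [[1, 3], [2], [4], [5], [7]].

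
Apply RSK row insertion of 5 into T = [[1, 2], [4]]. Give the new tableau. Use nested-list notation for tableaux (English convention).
5 is larger than every entry of row 1, so it is appended to row 1. The new tableau is [[1, 2, 5], [4]].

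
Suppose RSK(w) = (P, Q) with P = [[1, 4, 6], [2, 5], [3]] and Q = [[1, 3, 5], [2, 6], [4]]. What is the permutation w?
3 2 5 1 6 4

Reverse the RSK construction: for i from n down to 1, find the cell of Q containing i, remove the entry at that cell from P, and reverse-bump it up through P; the value ejected from row 1 is w(i).

Step i=6: Q has 6 at row 2, column 2; remove 5 from row 2 of P and reverse-bump: 5 enters row 1 and ejects 4. So w(6) = 4. P is now [[1, 5, 6], [2], [3]].
Step i=5: Q has 5 at row 1, column 3; remove that cell from P, ejecting 6. So w(5) = 6. P is now [[1, 5], [2], [3]].
Step i=4: Q has 4 at row 3, column 1; remove 3 from row 3 of P and reverse-bump: 3 enters row 2 and ejects 2; 2 enters row 1 and ejects 1. So w(4) = 1. P is now [[2, 5], [3]].
Step i=3: Q has 3 at row 1, column 2; remove that cell from P, ejecting 5. So w(3) = 5. P is now [[2], [3]].
Step i=2: Q has 2 at row 2, column 1; remove 3 from row 2 of P and reverse-bump: 3 enters row 1 and ejects 2. So w(2) = 2. P is now [[3]].
Step i=1: Q has 1 at row 1, column 1; remove that cell from P, ejecting 3. So w(1) = 3. P is now [].

So w = 3 2 5 1 6 4.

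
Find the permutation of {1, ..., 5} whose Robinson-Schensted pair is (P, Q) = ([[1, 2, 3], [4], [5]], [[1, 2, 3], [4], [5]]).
1 2 5 4 3

Reverse the RSK construction: for i from n down to 1, find the cell of Q containing i, remove the entry at that cell from P, and reverse-bump it up through P; the value ejected from row 1 is w(i).

Step i=5: Q has 5 at row 3, column 1; remove 5 from row 3 of P and reverse-bump: 5 enters row 2 and ejects 4; 4 enters row 1 and ejects 3. So w(5) = 3. P is now [[1, 2, 4], [5]].
Step i=4: Q has 4 at row 2, column 1; remove 5 from row 2 of P and reverse-bump: 5 enters row 1 and ejects 4. So w(4) = 4. P is now [[1, 2, 5]].
Step i=3: Q has 3 at row 1, column 3; remove that cell from P, ejecting 5. So w(3) = 5. P is now [[1, 2]].
Step i=2: Q has 2 at row 1, column 2; remove that cell from P, ejecting 2. So w(2) = 2. P is now [[1]].
Step i=1: Q has 1 at row 1, column 1; remove that cell from P, ejecting 1. So w(1) = 1. P is now [].

So w = 1 2 5 4 3.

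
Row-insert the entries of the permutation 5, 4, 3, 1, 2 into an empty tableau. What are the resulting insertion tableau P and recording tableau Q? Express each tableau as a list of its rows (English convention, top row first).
P = [[1, 2], [3], [4], [5]], Q = [[1, 5], [2], [3], [4]]

Insert each entry of the permutation into P by Schensted row insertion, recording in Q the position of each new cell.

Insert 5: appended to row 1. P = [[5]].
Insert 4: 4 bumps 5 from row 1; 5 starts row 2. P = [[4], [5]].
Insert 3: 3 bumps 4 from row 1; 4 bumps 5 from row 2; 5 starts row 3. P = [[3], [4], [5]].
Insert 1: 1 bumps 3 from row 1; 3 bumps 4 from row 2; 4 bumps 5 from row 3; 5 starts row 4. P = [[1], [3], [4], [5]].
Insert 2: appended to row 1. P = [[1, 2], [3], [4], [5]].

So P = [[1, 2], [3], [4], [5]], Q = [[1, 5], [2], [3], [4]].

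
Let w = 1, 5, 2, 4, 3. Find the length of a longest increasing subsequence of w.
3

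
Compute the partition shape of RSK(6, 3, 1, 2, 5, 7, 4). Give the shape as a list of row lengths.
[4, 2, 1]

Row-insert each entry into an empty tableau.

After inserting 6: P = [[6]].
After inserting 3: P = [[3], [6]].
After inserting 1: P = [[1], [3], [6]].
After inserting 2: P = [[1, 2], [3], [6]].
After inserting 5: P = [[1, 2, 5], [3], [6]].
After inserting 7: P = [[1, 2, 5, 7], [3], [6]].
After inserting 4: P = [[1, 2, 4, 7], [3, 5], [6]].

The final insertion tableau P = [[1, 2, 4, 7], [3, 5], [6]] has shape [4, 2, 1].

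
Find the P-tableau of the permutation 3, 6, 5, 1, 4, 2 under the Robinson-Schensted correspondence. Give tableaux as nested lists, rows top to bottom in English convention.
P = [[1, 2], [3, 4], [5], [6]]

Insert 3: appended to row 1. P = [[3]].
Insert 6: appended to row 1. P = [[3, 6]].
Insert 5: 5 bumps 6 from row 1; 6 starts row 2. P = [[3, 5], [6]].
Insert 1: 1 bumps 3 from row 1; 3 bumps 6 from row 2; 6 starts row 3. P = [[1, 5], [3], [6]].
Insert 4: 4 bumps 5 from row 1; 5 appends to row 2. P = [[1, 4], [3, 5], [6]].
Insert 2: 2 bumps 4 from row 1; 4 bumps 5 from row 2; 5 bumps 6 from row 3; 6 starts row 4. P = [[1, 2], [3, 4], [5], [6]].

So P = [[1, 2], [3, 4], [5], [6]].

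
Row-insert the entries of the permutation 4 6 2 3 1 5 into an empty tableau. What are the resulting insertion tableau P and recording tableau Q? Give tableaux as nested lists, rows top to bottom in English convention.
P = [[1, 3, 5], [2, 6], [4]], Q = [[1, 2, 6], [3, 4], [5]]

Insert each entry of the permutation into P by Schensted row insertion, recording in Q the position of each new cell.

Insert 4: appended to row 1. P = [[4]], Q = [[1]].
Insert 6: appended to row 1. P = [[4, 6]], Q = [[1, 2]].
Insert 2: 2 bumps 4 from row 1; 4 starts row 2. P = [[2, 6], [4]], Q = [[1, 2], [3]].
Insert 3: 3 bumps 6 from row 1; 6 appends to row 2. P = [[2, 3], [4, 6]], Q = [[1, 2], [3, 4]].
Insert 1: 1 bumps 2 from row 1; 2 bumps 4 from row 2; 4 starts row 3. P = [[1, 3], [2, 6], [4]], Q = [[1, 2], [3, 4], [5]].
Insert 5: appended to row 1. P = [[1, 3, 5], [2, 6], [4]], Q = [[1, 2, 6], [3, 4], [5]].

So P = [[1, 3, 5], [2, 6], [4]], Q = [[1, 2, 6], [3, 4], [5]].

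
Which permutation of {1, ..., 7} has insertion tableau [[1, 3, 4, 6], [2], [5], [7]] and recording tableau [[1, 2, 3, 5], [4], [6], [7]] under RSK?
Reverse the RSK construction: for i from n down to 1, find the cell of Q containing i, remove the entry at that cell from P, and reverse-bump it up through P; the value ejected from row 1 is w(i).

Step i=7: Q has 7 at row 4, column 1; remove 7 from row 4 of P and reverse-bump: 7 enters row 3 and ejects 5; 5 enters row 2 and ejects 2; 2 enters row 1 and ejects 1. So w(7) = 1. P is now [[2, 3, 4, 6], [5], [7]].
Step i=6: Q has 6 at row 3, column 1; remove 7 from row 3 of P and reverse-bump: 7 enters row 2 and ejects 5; 5 enters row 1 and ejects 4. So w(6) = 4. P is now [[2, 3, 5, 6], [7]].
Step i=5: Q has 5 at row 1, column 4; remove that cell from P, ejecting 6. So w(5) = 6. P is now [[2, 3, 5], [7]].
Step i=4: Q has 4 at row 2, column 1; remove 7 from row 2 of P and reverse-bump: 7 enters row 1 and ejects 5. So w(4) = 5. P is now [[2, 3, 7]].
Step i=3: Q has 3 at row 1, column 3; remove that cell from P, ejecting 7. So w(3) = 7. P is now [[2, 3]].
Step i=2: Q has 2 at row 1, column 2; remove that cell from P, ejecting 3. So w(2) = 3. P is now [[2]].
Step i=1: Q has 1 at row 1, column 1; remove that cell from P, ejecting 2. So w(1) = 2. P is now [].

So w = 2 3 7 5 6 4 1.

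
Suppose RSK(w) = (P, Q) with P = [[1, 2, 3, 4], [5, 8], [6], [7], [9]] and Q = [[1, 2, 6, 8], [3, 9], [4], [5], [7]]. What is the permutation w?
1 9 7 6 2 5 3 8 4

Reverse the RSK construction: for i from n down to 1, find the cell of Q containing i, remove the entry at that cell from P, and reverse-bump it up through P; the value ejected from row 1 is w(i).

Step i=9: Q has 9 at row 2, column 2; remove 8 from row 2 of P and reverse-bump: 8 enters row 1 and ejects 4. So w(9) = 4. P is now [[1, 2, 3, 8], [5], [6], [7], [9]].
Step i=8: Q has 8 at row 1, column 4; remove that cell from P, ejecting 8. So w(8) = 8. P is now [[1, 2, 3], [5], [6], [7], [9]].
Step i=7: Q has 7 at row 5, column 1; remove 9 from row 5 of P and reverse-bump: 9 enters row 4 and ejects 7; 7 enters row 3 and ejects 6; 6 enters row 2 and ejects 5; 5 enters row 1 and ejects 3. So w(7) = 3. P is now [[1, 2, 5], [6], [7], [9]].
Step i=6: Q has 6 at row 1, column 3; remove that cell from P, ejecting 5. So w(6) = 5. P is now [[1, 2], [6], [7], [9]].
Step i=5: Q has 5 at row 4, column 1; remove 9 from row 4 of P and reverse-bump: 9 enters row 3 and ejects 7; 7 enters row 2 and ejects 6; 6 enters row 1 and ejects 2. So w(5) = 2. P is now [[1, 6], [7], [9]].
Step i=4: Q has 4 at row 3, column 1; remove 9 from row 3 of P and reverse-bump: 9 enters row 2 and ejects 7; 7 enters row 1 and ejects 6. So w(4) = 6. P is now [[1, 7], [9]].
Step i=3: Q has 3 at row 2, column 1; remove 9 from row 2 of P and reverse-bump: 9 enters row 1 and ejects 7. So w(3) = 7. P is now [[1, 9]].
Step i=2: Q has 2 at row 1, column 2; remove that cell from P, ejecting 9. So w(2) = 9. P is now [[1]].
Step i=1: Q has 1 at row 1, column 1; remove that cell from P, ejecting 1. So w(1) = 1. P is now [].

So w = 1 9 7 6 2 5 3 8 4.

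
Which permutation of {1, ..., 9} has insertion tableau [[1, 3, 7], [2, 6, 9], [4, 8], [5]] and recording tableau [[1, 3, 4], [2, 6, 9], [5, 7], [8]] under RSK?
Reverse the RSK construction: for i from n down to 1, find the cell of Q containing i, remove the entry at that cell from P, and reverse-bump it up through P; the value ejected from row 1 is w(i).

Step i=9: Q has 9 at row 2, column 3; remove 9 from row 2 of P and reverse-bump: 9 enters row 1 and ejects 7. So w(9) = 7. P is now [[1, 3, 9], [2, 6], [4, 8], [5]].
Step i=8: Q has 8 at row 4, column 1; remove 5 from row 4 of P and reverse-bump: 5 enters row 3 and ejects 4; 4 enters row 2 and ejects 2; 2 enters row 1 and ejects 1. So w(8) = 1. P is now [[2, 3, 9], [4, 6], [5, 8]].
Step i=7: Q has 7 at row 3, column 2; remove 8 from row 3 of P and reverse-bump: 8 enters row 2 and ejects 6; 6 enters row 1 and ejects 3. So w(7) = 3. P is now [[2, 6, 9], [4, 8], [5]].
Step i=6: Q has 6 at row 2, column 2; remove 8 from row 2 of P and reverse-bump: 8 enters row 1 and ejects 6. So w(6) = 6. P is now [[2, 8, 9], [4], [5]].
Step i=5: Q has 5 at row 3, column 1; remove 5 from row 3 of P and reverse-bump: 5 enters row 2 and ejects 4; 4 enters row 1 and ejects 2. So w(5) = 2. P is now [[4, 8, 9], [5]].
Step i=4: Q has 4 at row 1, column 3; remove that cell from P, ejecting 9. So w(4) = 9. P is now [[4, 8], [5]].
Step i=3: Q has 3 at row 1, column 2; remove that cell from P, ejecting 8. So w(3) = 8. P is now [[4], [5]].
Step i=2: Q has 2 at row 2, column 1; remove 5 from row 2 of P and reverse-bump: 5 enters row 1 and ejects 4. So w(2) = 4. P is now [[5]].
Step i=1: Q has 1 at row 1, column 1; remove that cell from P, ejecting 5. So w(1) = 5. P is now [].

So w = 5 4 8 9 2 6 3 1 7.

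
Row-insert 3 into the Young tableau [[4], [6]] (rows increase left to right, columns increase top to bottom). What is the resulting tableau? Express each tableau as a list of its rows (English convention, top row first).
[[3], [4], [6]]

In row 1, 3 replaces 4 (the leftmost entry greater than 3); 4 is bumped to row 2. In row 2, 4 replaces 6 (the leftmost entry greater than 4); 6 is bumped to row 3. 6 starts a new row 3. The new tableau is [[3], [4], [6]].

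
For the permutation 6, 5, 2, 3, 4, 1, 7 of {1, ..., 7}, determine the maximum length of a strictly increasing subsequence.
4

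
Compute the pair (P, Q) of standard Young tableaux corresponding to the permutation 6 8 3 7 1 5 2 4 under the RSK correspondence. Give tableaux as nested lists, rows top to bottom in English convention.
Insert each entry of the permutation into P by Schensted row insertion, recording in Q the position of each new cell.

After inserting 6: P = [[6]].
After inserting 8: P = [[6, 8]].
After inserting 3: P = [[3, 8], [6]].
After inserting 7: P = [[3, 7], [6, 8]].
After inserting 1: P = [[1, 7], [3, 8], [6]].
After inserting 5: P = [[1, 5], [3, 7], [6, 8]].
After inserting 2: P = [[1, 2], [3, 5], [6, 7], [8]].
After inserting 4: P = [[1, 2, 4], [3, 5], [6, 7], [8]].

So P = [[1, 2, 4], [3, 5], [6, 7], [8]], Q = [[1, 2, 8], [3, 4], [5, 6], [7]].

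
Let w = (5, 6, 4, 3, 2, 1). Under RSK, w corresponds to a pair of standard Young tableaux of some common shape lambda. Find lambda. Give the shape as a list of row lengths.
[2, 1, 1, 1, 1]

RSK row insertion gives P = [[1, 6], [2], [3], [4], [5]], which has shape [2, 1, 1, 1, 1].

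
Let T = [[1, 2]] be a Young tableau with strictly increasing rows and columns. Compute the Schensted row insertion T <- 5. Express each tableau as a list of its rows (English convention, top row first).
[[1, 2, 5]]

5 is larger than every entry of row 1, so it is appended to row 1. The new tableau is [[1, 2, 5]].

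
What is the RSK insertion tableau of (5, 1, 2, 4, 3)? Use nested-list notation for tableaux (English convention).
P = [[1, 2, 3], [4], [5]]

Insert 5: appended to row 1. P = [[5]].
Insert 1: 1 bumps 5 from row 1; 5 starts row 2. P = [[1], [5]].
Insert 2: appended to row 1. P = [[1, 2], [5]].
Insert 4: appended to row 1. P = [[1, 2, 4], [5]].
Insert 3: 3 bumps 4 from row 1; 4 bumps 5 from row 2; 5 starts row 3. P = [[1, 2, 3], [4], [5]].

So P = [[1, 2, 3], [4], [5]].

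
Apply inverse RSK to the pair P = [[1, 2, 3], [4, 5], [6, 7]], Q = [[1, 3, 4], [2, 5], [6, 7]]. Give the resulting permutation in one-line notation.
Reverse the RSK construction: for i from n down to 1, find the cell of Q containing i, remove the entry at that cell from P, and reverse-bump it up through P; the value ejected from row 1 is w(i).

Step i=7: Q has 7 at row 3, column 2; remove 7 from row 3 of P and reverse-bump: 7 enters row 2 and ejects 5; 5 enters row 1 and ejects 3. So w(7) = 3. P is now [[1, 2, 5], [4, 7], [6]].
Step i=6: Q has 6 at row 3, column 1; remove 6 from row 3 of P and reverse-bump: 6 enters row 2 and ejects 4; 4 enters row 1 and ejects 2. So w(6) = 2. P is now [[1, 4, 5], [6, 7]].
Step i=5: Q has 5 at row 2, column 2; remove 7 from row 2 of P and reverse-bump: 7 enters row 1 and ejects 5. So w(5) = 5. P is now [[1, 4, 7], [6]].
Step i=4: Q has 4 at row 1, column 3; remove that cell from P, ejecting 7. So w(4) = 7. P is now [[1, 4], [6]].
Step i=3: Q has 3 at row 1, column 2; remove that cell from P, ejecting 4. So w(3) = 4. P is now [[1], [6]].
Step i=2: Q has 2 at row 2, column 1; remove 6 from row 2 of P and reverse-bump: 6 enters row 1 and ejects 1. So w(2) = 1. P is now [[6]].
Step i=1: Q has 1 at row 1, column 1; remove that cell from P, ejecting 6. So w(1) = 6. P is now [].

So w = 6 1 4 7 5 2 3.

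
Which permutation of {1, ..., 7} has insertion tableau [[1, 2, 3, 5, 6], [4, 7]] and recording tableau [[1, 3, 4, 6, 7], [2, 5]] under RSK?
Reverse the RSK construction: for i from n down to 1, find the cell of Q containing i, remove the entry at that cell from P, and reverse-bump it up through P; the value ejected from row 1 is w(i).

Step i=7: Q has 7 at row 1, column 5; remove that cell from P, ejecting 6. So w(7) = 6. P is now [[1, 2, 3, 5], [4, 7]].
Step i=6: Q has 6 at row 1, column 4; remove that cell from P, ejecting 5. So w(6) = 5. P is now [[1, 2, 3], [4, 7]].
Step i=5: Q has 5 at row 2, column 2; remove 7 from row 2 of P and reverse-bump: 7 enters row 1 and ejects 3. So w(5) = 3. P is now [[1, 2, 7], [4]].
Step i=4: Q has 4 at row 1, column 3; remove that cell from P, ejecting 7. So w(4) = 7. P is now [[1, 2], [4]].
Step i=3: Q has 3 at row 1, column 2; remove that cell from P, ejecting 2. So w(3) = 2. P is now [[1], [4]].
Step i=2: Q has 2 at row 2, column 1; remove 4 from row 2 of P and reverse-bump: 4 enters row 1 and ejects 1. So w(2) = 1. P is now [[4]].
Step i=1: Q has 1 at row 1, column 1; remove that cell from P, ejecting 4. So w(1) = 4. P is now [].

So w = 4 1 2 7 3 5 6.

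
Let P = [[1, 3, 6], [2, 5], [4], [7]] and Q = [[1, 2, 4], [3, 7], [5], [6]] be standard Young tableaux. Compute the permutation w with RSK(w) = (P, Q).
Reverse RSK: for i = n, n-1, ..., 1, locate i in Q, remove the corresponding corner cell from P, and reverse-bump its entry up through P; the value ejected from row 1 is w(i).

So w = 4 7 5 6 2 1 3.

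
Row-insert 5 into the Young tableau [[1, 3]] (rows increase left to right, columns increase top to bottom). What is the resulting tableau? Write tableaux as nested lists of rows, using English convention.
5 is larger than every entry of row 1, so it is appended to row 1. The new tableau is [[1, 3, 5]].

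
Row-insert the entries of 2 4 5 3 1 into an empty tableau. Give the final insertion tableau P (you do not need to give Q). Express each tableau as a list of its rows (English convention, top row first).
Insert 2: appended to row 1. P = [[2]].
Insert 4: appended to row 1. P = [[2, 4]].
Insert 5: appended to row 1. P = [[2, 4, 5]].
Insert 3: 3 bumps 4 from row 1; 4 starts row 2. P = [[2, 3, 5], [4]].
Insert 1: 1 bumps 2 from row 1; 2 bumps 4 from row 2; 4 starts row 3. P = [[1, 3, 5], [2], [4]].

So P = [[1, 3, 5], [2], [4]].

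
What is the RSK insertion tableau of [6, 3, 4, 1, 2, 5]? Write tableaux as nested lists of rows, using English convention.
P = [[1, 2, 5], [3, 4], [6]]

Insert 6: appended to row 1. P = [[6]].
Insert 3: 3 bumps 6 from row 1; 6 starts row 2. P = [[3], [6]].
Insert 4: appended to row 1. P = [[3, 4], [6]].
Insert 1: 1 bumps 3 from row 1; 3 bumps 6 from row 2; 6 starts row 3. P = [[1, 4], [3], [6]].
Insert 2: 2 bumps 4 from row 1; 4 appends to row 2. P = [[1, 2], [3, 4], [6]].
Insert 5: appended to row 1. P = [[1, 2, 5], [3, 4], [6]].

So P = [[1, 2, 5], [3, 4], [6]].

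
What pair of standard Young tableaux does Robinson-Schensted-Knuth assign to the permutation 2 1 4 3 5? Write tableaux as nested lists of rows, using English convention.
P = [[1, 3, 5], [2, 4]], Q = [[1, 3, 5], [2, 4]]

Insert each entry of the permutation into P by Schensted row insertion, recording in Q the position of each new cell.

Insert 2: appended to row 1. P = [[2]].
Insert 1: 1 bumps 2 from row 1; 2 starts row 2. P = [[1], [2]].
Insert 4: appended to row 1. P = [[1, 4], [2]].
Insert 3: 3 bumps 4 from row 1; 4 appends to row 2. P = [[1, 3], [2, 4]].
Insert 5: appended to row 1. P = [[1, 3, 5], [2, 4]].

So P = [[1, 3, 5], [2, 4]], Q = [[1, 3, 5], [2, 4]].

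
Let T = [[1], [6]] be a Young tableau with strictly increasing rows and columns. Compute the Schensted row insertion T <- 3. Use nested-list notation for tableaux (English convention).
3 is larger than every entry of row 1, so it is appended to row 1. The new tableau is [[1, 3], [6]].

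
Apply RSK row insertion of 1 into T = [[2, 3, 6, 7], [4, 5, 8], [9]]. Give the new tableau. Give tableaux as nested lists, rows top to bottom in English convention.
In row 1, 1 replaces 2 (the leftmost entry greater than 1); 2 is bumped to row 2. In row 2, 2 replaces 4 (the leftmost entry greater than 2); 4 is bumped to row 3. In row 3, 4 replaces 9 (the leftmost entry greater than 4); 9 is bumped to row 4. 9 starts a new row 4. The new tableau is [[1, 3, 6, 7], [2, 5, 8], [4], [9]].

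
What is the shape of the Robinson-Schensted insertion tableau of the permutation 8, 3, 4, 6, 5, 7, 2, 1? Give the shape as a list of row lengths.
[4, 1, 1, 1, 1]

Row-insert each entry into an empty tableau.

After inserting 8: P = [[8]].
After inserting 3: P = [[3], [8]].
After inserting 4: P = [[3, 4], [8]].
After inserting 6: P = [[3, 4, 6], [8]].
After inserting 5: P = [[3, 4, 5], [6], [8]].
After inserting 7: P = [[3, 4, 5, 7], [6], [8]].
After inserting 2: P = [[2, 4, 5, 7], [3], [6], [8]].
After inserting 1: P = [[1, 4, 5, 7], [2], [3], [6], [8]].

The final insertion tableau P = [[1, 4, 5, 7], [2], [3], [6], [8]] has shape [4, 1, 1, 1, 1].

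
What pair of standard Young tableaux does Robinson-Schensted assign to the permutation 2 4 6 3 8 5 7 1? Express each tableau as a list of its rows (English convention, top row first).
Insert each entry of the permutation into P by Schensted row insertion, recording in Q the position of each new cell.

After inserting 2: P = [[2]].
After inserting 4: P = [[2, 4]].
After inserting 6: P = [[2, 4, 6]].
After inserting 3: P = [[2, 3, 6], [4]].
After inserting 8: P = [[2, 3, 6, 8], [4]].
After inserting 5: P = [[2, 3, 5, 8], [4, 6]].
After inserting 7: P = [[2, 3, 5, 7], [4, 6, 8]].
After inserting 1: P = [[1, 3, 5, 7], [2, 6, 8], [4]].

So P = [[1, 3, 5, 7], [2, 6, 8], [4]], Q = [[1, 2, 3, 5], [4, 6, 7], [8]].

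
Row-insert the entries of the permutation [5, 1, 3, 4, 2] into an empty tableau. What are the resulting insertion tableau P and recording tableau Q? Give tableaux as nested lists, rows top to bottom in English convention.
P = [[1, 2, 4], [3], [5]], Q = [[1, 3, 4], [2], [5]]

Insert each entry of the permutation into P by Schensted row insertion, recording in Q the position of each new cell.

Insert 5: appended to row 1. P = [[5]], Q = [[1]].
Insert 1: 1 bumps 5 from row 1; 5 starts row 2. P = [[1], [5]], Q = [[1], [2]].
Insert 3: appended to row 1. P = [[1, 3], [5]], Q = [[1, 3], [2]].
Insert 4: appended to row 1. P = [[1, 3, 4], [5]], Q = [[1, 3, 4], [2]].
Insert 2: 2 bumps 3 from row 1; 3 bumps 5 from row 2; 5 starts row 3. P = [[1, 2, 4], [3], [5]], Q = [[1, 3, 4], [2], [5]].

So P = [[1, 2, 4], [3], [5]], Q = [[1, 3, 4], [2], [5]].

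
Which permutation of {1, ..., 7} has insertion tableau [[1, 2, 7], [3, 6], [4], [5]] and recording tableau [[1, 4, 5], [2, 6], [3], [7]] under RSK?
5 4 1 6 7 3 2

Reverse the RSK construction: for i from n down to 1, find the cell of Q containing i, remove the entry at that cell from P, and reverse-bump it up through P; the value ejected from row 1 is w(i).

Step i=7: Q has 7 at row 4, column 1; remove 5 from row 4 of P and reverse-bump: 5 enters row 3 and ejects 4; 4 enters row 2 and ejects 3; 3 enters row 1 and ejects 2. So w(7) = 2. P is now [[1, 3, 7], [4, 6], [5]].
Step i=6: Q has 6 at row 2, column 2; remove 6 from row 2 of P and reverse-bump: 6 enters row 1 and ejects 3. So w(6) = 3. P is now [[1, 6, 7], [4], [5]].
Step i=5: Q has 5 at row 1, column 3; remove that cell from P, ejecting 7. So w(5) = 7. P is now [[1, 6], [4], [5]].
Step i=4: Q has 4 at row 1, column 2; remove that cell from P, ejecting 6. So w(4) = 6. P is now [[1], [4], [5]].
Step i=3: Q has 3 at row 3, column 1; remove 5 from row 3 of P and reverse-bump: 5 enters row 2 and ejects 4; 4 enters row 1 and ejects 1. So w(3) = 1. P is now [[4], [5]].
Step i=2: Q has 2 at row 2, column 1; remove 5 from row 2 of P and reverse-bump: 5 enters row 1 and ejects 4. So w(2) = 4. P is now [[5]].
Step i=1: Q has 1 at row 1, column 1; remove that cell from P, ejecting 5. So w(1) = 5. P is now [].

So w = 5 4 1 6 7 3 2.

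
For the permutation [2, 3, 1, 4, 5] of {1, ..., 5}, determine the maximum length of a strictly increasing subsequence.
4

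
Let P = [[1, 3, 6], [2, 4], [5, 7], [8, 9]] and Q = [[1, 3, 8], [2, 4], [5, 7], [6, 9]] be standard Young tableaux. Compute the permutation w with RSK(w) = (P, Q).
8 5 9 7 2 1 4 6 3

Reverse the RSK construction: for i from n down to 1, find the cell of Q containing i, remove the entry at that cell from P, and reverse-bump it up through P; the value ejected from row 1 is w(i).

Step i=9: Q has 9 at row 4, column 2; remove 9 from row 4 of P and reverse-bump: 9 enters row 3 and ejects 7; 7 enters row 2 and ejects 4; 4 enters row 1 and ejects 3. So w(9) = 3. P is now [[1, 4, 6], [2, 7], [5, 9], [8]].
Step i=8: Q has 8 at row 1, column 3; remove that cell from P, ejecting 6. So w(8) = 6. P is now [[1, 4], [2, 7], [5, 9], [8]].
Step i=7: Q has 7 at row 3, column 2; remove 9 from row 3 of P and reverse-bump: 9 enters row 2 and ejects 7; 7 enters row 1 and ejects 4. So w(7) = 4. P is now [[1, 7], [2, 9], [5], [8]].
Step i=6: Q has 6 at row 4, column 1; remove 8 from row 4 of P and reverse-bump: 8 enters row 3 and ejects 5; 5 enters row 2 and ejects 2; 2 enters row 1 and ejects 1. So w(6) = 1. P is now [[2, 7], [5, 9], [8]].
Step i=5: Q has 5 at row 3, column 1; remove 8 from row 3 of P and reverse-bump: 8 enters row 2 and ejects 5; 5 enters row 1 and ejects 2. So w(5) = 2. P is now [[5, 7], [8, 9]].
Step i=4: Q has 4 at row 2, column 2; remove 9 from row 2 of P and reverse-bump: 9 enters row 1 and ejects 7. So w(4) = 7. P is now [[5, 9], [8]].
Step i=3: Q has 3 at row 1, column 2; remove that cell from P, ejecting 9. So w(3) = 9. P is now [[5], [8]].
Step i=2: Q has 2 at row 2, column 1; remove 8 from row 2 of P and reverse-bump: 8 enters row 1 and ejects 5. So w(2) = 5. P is now [[8]].
Step i=1: Q has 1 at row 1, column 1; remove that cell from P, ejecting 8. So w(1) = 8. P is now [].

So w = 8 5 9 7 2 1 4 6 3.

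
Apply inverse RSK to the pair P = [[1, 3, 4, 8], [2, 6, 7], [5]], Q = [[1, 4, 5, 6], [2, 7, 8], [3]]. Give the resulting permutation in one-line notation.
5 2 1 6 7 8 3 4

Reverse RSK: for i = n, n-1, ..., 1, locate i in Q, remove the corresponding corner cell from P, and reverse-bump its entry up through P; the value ejected from row 1 is w(i).

So w = 5 2 1 6 7 8 3 4.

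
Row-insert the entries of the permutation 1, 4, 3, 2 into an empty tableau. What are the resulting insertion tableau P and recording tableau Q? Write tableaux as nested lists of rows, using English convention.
Insert each entry of the permutation into P by Schensted row insertion, recording in Q the position of each new cell.

Insert 1: appended to row 1. P = [[1]].
Insert 4: appended to row 1. P = [[1, 4]].
Insert 3: 3 bumps 4 from row 1; 4 starts row 2. P = [[1, 3], [4]].
Insert 2: 2 bumps 3 from row 1; 3 bumps 4 from row 2; 4 starts row 3. P = [[1, 2], [3], [4]].

So P = [[1, 2], [3], [4]], Q = [[1, 2], [3], [4]].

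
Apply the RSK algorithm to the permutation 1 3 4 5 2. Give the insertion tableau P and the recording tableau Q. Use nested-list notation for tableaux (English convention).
P = [[1, 2, 4, 5], [3]], Q = [[1, 2, 3, 4], [5]]

Insert each entry of the permutation into P by Schensted row insertion, recording in Q the position of each new cell.

Insert 1: appended to row 1. P = [[1]], Q = [[1]].
Insert 3: appended to row 1. P = [[1, 3]], Q = [[1, 2]].
Insert 4: appended to row 1. P = [[1, 3, 4]], Q = [[1, 2, 3]].
Insert 5: appended to row 1. P = [[1, 3, 4, 5]], Q = [[1, 2, 3, 4]].
Insert 2: 2 bumps 3 from row 1; 3 starts row 2. P = [[1, 2, 4, 5], [3]], Q = [[1, 2, 3, 4], [5]].

So P = [[1, 2, 4, 5], [3]], Q = [[1, 2, 3, 4], [5]].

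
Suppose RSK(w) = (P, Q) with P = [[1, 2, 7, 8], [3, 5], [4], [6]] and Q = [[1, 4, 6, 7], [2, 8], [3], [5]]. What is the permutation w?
6 4 3 5 1 7 8 2

Reverse the RSK construction: for i from n down to 1, find the cell of Q containing i, remove the entry at that cell from P, and reverse-bump it up through P; the value ejected from row 1 is w(i).

Step i=8: Q has 8 at row 2, column 2; remove 5 from row 2 of P and reverse-bump: 5 enters row 1 and ejects 2. So w(8) = 2. P is now [[1, 5, 7, 8], [3], [4], [6]].
Step i=7: Q has 7 at row 1, column 4; remove that cell from P, ejecting 8. So w(7) = 8. P is now [[1, 5, 7], [3], [4], [6]].
Step i=6: Q has 6 at row 1, column 3; remove that cell from P, ejecting 7. So w(6) = 7. P is now [[1, 5], [3], [4], [6]].
Step i=5: Q has 5 at row 4, column 1; remove 6 from row 4 of P and reverse-bump: 6 enters row 3 and ejects 4; 4 enters row 2 and ejects 3; 3 enters row 1 and ejects 1. So w(5) = 1. P is now [[3, 5], [4], [6]].
Step i=4: Q has 4 at row 1, column 2; remove that cell from P, ejecting 5. So w(4) = 5. P is now [[3], [4], [6]].
Step i=3: Q has 3 at row 3, column 1; remove 6 from row 3 of P and reverse-bump: 6 enters row 2 and ejects 4; 4 enters row 1 and ejects 3. So w(3) = 3. P is now [[4], [6]].
Step i=2: Q has 2 at row 2, column 1; remove 6 from row 2 of P and reverse-bump: 6 enters row 1 and ejects 4. So w(2) = 4. P is now [[6]].
Step i=1: Q has 1 at row 1, column 1; remove that cell from P, ejecting 6. So w(1) = 6. P is now [].

So w = 6 4 3 5 1 7 8 2.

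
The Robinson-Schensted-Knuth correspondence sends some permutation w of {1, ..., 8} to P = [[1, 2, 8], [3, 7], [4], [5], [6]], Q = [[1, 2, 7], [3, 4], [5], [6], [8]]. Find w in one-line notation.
Reverse RSK: for i = n, n-1, ..., 1, locate i in Q, remove the corresponding corner cell from P, and reverse-bump its entry up through P; the value ejected from row 1 is w(i).

So w = 6 7 1 5 4 3 8 2.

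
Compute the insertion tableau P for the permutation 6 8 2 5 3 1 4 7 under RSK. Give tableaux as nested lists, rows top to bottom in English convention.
Insert 6: appended to row 1. P = [[6]].
Insert 8: appended to row 1. P = [[6, 8]].
Insert 2: 2 bumps 6 from row 1; 6 starts row 2. P = [[2, 8], [6]].
Insert 5: 5 bumps 8 from row 1; 8 appends to row 2. P = [[2, 5], [6, 8]].
Insert 3: 3 bumps 5 from row 1; 5 bumps 6 from row 2; 6 starts row 3. P = [[2, 3], [5, 8], [6]].
Insert 1: 1 bumps 2 from row 1; 2 bumps 5 from row 2; 5 bumps 6 from row 3; 6 starts row 4. P = [[1, 3], [2, 8], [5], [6]].
Insert 4: appended to row 1. P = [[1, 3, 4], [2, 8], [5], [6]].
Insert 7: appended to row 1. P = [[1, 3, 4, 7], [2, 8], [5], [6]].

So P = [[1, 3, 4, 7], [2, 8], [5], [6]].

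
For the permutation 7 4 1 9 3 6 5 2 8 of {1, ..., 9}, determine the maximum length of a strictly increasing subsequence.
4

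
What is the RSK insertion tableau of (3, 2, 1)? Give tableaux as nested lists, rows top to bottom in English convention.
P = [[1], [2], [3]]

Insert 3: appended to row 1. P = [[3]].
Insert 2: 2 bumps 3 from row 1; 3 starts row 2. P = [[2], [3]].
Insert 1: 1 bumps 2 from row 1; 2 bumps 3 from row 2; 3 starts row 3. P = [[1], [2], [3]].

So P = [[1], [2], [3]].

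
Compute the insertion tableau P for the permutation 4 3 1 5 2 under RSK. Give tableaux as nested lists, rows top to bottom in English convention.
Insert 4: appended to row 1. P = [[4]].
Insert 3: 3 bumps 4 from row 1; 4 starts row 2. P = [[3], [4]].
Insert 1: 1 bumps 3 from row 1; 3 bumps 4 from row 2; 4 starts row 3. P = [[1], [3], [4]].
Insert 5: appended to row 1. P = [[1, 5], [3], [4]].
Insert 2: 2 bumps 5 from row 1; 5 appends to row 2. P = [[1, 2], [3, 5], [4]].

So P = [[1, 2], [3, 5], [4]].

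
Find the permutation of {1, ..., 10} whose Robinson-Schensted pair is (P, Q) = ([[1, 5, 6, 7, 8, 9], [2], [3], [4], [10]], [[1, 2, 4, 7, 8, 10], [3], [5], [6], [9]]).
Reverse the RSK construction: for i from n down to 1, find the cell of Q containing i, remove the entry at that cell from P, and reverse-bump it up through P; the value ejected from row 1 is w(i).

Step i=10: Q has 10 at row 1, column 6; remove that cell from P, ejecting 9. So w(10) = 9. P is now [[1, 5, 6, 7, 8], [2], [3], [4], [10]].
Step i=9: Q has 9 at row 5, column 1; remove 10 from row 5 of P and reverse-bump: 10 enters row 4 and ejects 4; 4 enters row 3 and ejects 3; 3 enters row 2 and ejects 2; 2 enters row 1 and ejects 1. So w(9) = 1. P is now [[2, 5, 6, 7, 8], [3], [4], [10]].
Step i=8: Q has 8 at row 1, column 5; remove that cell from P, ejecting 8. So w(8) = 8. P is now [[2, 5, 6, 7], [3], [4], [10]].
Step i=7: Q has 7 at row 1, column 4; remove that cell from P, ejecting 7. So w(7) = 7. P is now [[2, 5, 6], [3], [4], [10]].
Step i=6: Q has 6 at row 4, column 1; remove 10 from row 4 of P and reverse-bump: 10 enters row 3 and ejects 4; 4 enters row 2 and ejects 3; 3 enters row 1 and ejects 2. So w(6) = 2. P is now [[3, 5, 6], [4], [10]].
Step i=5: Q has 5 at row 3, column 1; remove 10 from row 3 of P and reverse-bump: 10 enters row 2 and ejects 4; 4 enters row 1 and ejects 3. So w(5) = 3. P is now [[4, 5, 6], [10]].
Step i=4: Q has 4 at row 1, column 3; remove that cell from P, ejecting 6. So w(4) = 6. P is now [[4, 5], [10]].
Step i=3: Q has 3 at row 2, column 1; remove 10 from row 2 of P and reverse-bump: 10 enters row 1 and ejects 5. So w(3) = 5. P is now [[4, 10]].
Step i=2: Q has 2 at row 1, column 2; remove that cell from P, ejecting 10. So w(2) = 10. P is now [[4]].
Step i=1: Q has 1 at row 1, column 1; remove that cell from P, ejecting 4. So w(1) = 4. P is now [].

So w = 4 10 5 6 3 2 7 8 1 9.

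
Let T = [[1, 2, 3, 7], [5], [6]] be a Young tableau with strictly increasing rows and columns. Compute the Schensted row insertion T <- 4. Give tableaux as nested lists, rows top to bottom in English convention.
In row 1, 4 replaces 7 (the leftmost entry greater than 4); 7 is bumped to row 2. 7 is appended to row 2. The new tableau is [[1, 2, 3, 4], [5, 7], [6]].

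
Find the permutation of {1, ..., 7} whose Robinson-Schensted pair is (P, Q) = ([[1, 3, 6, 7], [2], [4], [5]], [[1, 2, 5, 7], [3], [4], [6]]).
2 5 4 3 6 1 7

Reverse the RSK construction: for i from n down to 1, find the cell of Q containing i, remove the entry at that cell from P, and reverse-bump it up through P; the value ejected from row 1 is w(i).

Step i=7: Q has 7 at row 1, column 4; remove that cell from P, ejecting 7. So w(7) = 7. P is now [[1, 3, 6], [2], [4], [5]].
Step i=6: Q has 6 at row 4, column 1; remove 5 from row 4 of P and reverse-bump: 5 enters row 3 and ejects 4; 4 enters row 2 and ejects 2; 2 enters row 1 and ejects 1. So w(6) = 1. P is now [[2, 3, 6], [4], [5]].
Step i=5: Q has 5 at row 1, column 3; remove that cell from P, ejecting 6. So w(5) = 6. P is now [[2, 3], [4], [5]].
Step i=4: Q has 4 at row 3, column 1; remove 5 from row 3 of P and reverse-bump: 5 enters row 2 and ejects 4; 4 enters row 1 and ejects 3. So w(4) = 3. P is now [[2, 4], [5]].
Step i=3: Q has 3 at row 2, column 1; remove 5 from row 2 of P and reverse-bump: 5 enters row 1 and ejects 4. So w(3) = 4. P is now [[2, 5]].
Step i=2: Q has 2 at row 1, column 2; remove that cell from P, ejecting 5. So w(2) = 5. P is now [[2]].
Step i=1: Q has 1 at row 1, column 1; remove that cell from P, ejecting 2. So w(1) = 2. P is now [].

So w = 2 5 4 3 6 1 7.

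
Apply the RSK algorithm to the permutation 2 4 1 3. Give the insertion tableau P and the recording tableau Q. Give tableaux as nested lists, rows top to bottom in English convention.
P = [[1, 3], [2, 4]], Q = [[1, 2], [3, 4]]

Insert each entry of the permutation into P by Schensted row insertion, recording in Q the position of each new cell.

Insert 2: appended to row 1. P = [[2]], Q = [[1]].
Insert 4: appended to row 1. P = [[2, 4]], Q = [[1, 2]].
Insert 1: 1 bumps 2 from row 1; 2 starts row 2. P = [[1, 4], [2]], Q = [[1, 2], [3]].
Insert 3: 3 bumps 4 from row 1; 4 appends to row 2. P = [[1, 3], [2, 4]], Q = [[1, 2], [3, 4]].

So P = [[1, 3], [2, 4]], Q = [[1, 2], [3, 4]].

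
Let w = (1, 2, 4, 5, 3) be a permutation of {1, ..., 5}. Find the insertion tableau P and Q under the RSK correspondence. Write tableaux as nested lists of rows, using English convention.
Insert each entry of the permutation into P by Schensted row insertion, recording in Q the position of each new cell.

Insert 1: appended to row 1. P = [[1]].
Insert 2: appended to row 1. P = [[1, 2]].
Insert 4: appended to row 1. P = [[1, 2, 4]].
Insert 5: appended to row 1. P = [[1, 2, 4, 5]].
Insert 3: 3 bumps 4 from row 1; 4 starts row 2. P = [[1, 2, 3, 5], [4]].

So P = [[1, 2, 3, 5], [4]], Q = [[1, 2, 3, 4], [5]].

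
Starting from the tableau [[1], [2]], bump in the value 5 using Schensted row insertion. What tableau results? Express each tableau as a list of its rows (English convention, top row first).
[[1, 5], [2]]

5 is larger than every entry of row 1, so it is appended to row 1. The new tableau is [[1, 5], [2]].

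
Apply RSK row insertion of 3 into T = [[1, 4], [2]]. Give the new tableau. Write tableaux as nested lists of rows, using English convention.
In row 1, 3 replaces 4 (the leftmost entry greater than 3); 4 is bumped to row 2. 4 is appended to row 2. The new tableau is [[1, 3], [2, 4]].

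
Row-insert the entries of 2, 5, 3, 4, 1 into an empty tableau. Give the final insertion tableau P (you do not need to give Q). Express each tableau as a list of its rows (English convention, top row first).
Insert 2: appended to row 1. P = [[2]].
Insert 5: appended to row 1. P = [[2, 5]].
Insert 3: 3 bumps 5 from row 1; 5 starts row 2. P = [[2, 3], [5]].
Insert 4: appended to row 1. P = [[2, 3, 4], [5]].
Insert 1: 1 bumps 2 from row 1; 2 bumps 5 from row 2; 5 starts row 3. P = [[1, 3, 4], [2], [5]].

So P = [[1, 3, 4], [2], [5]].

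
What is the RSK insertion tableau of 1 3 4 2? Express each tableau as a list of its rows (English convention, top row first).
P = [[1, 2, 4], [3]]

Insert 1: appended to row 1. P = [[1]].
Insert 3: appended to row 1. P = [[1, 3]].
Insert 4: appended to row 1. P = [[1, 3, 4]].
Insert 2: 2 bumps 3 from row 1; 3 starts row 2. P = [[1, 2, 4], [3]].

So P = [[1, 2, 4], [3]].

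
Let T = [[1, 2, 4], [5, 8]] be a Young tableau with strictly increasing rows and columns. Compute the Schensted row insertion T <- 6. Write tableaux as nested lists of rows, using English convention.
6 is larger than every entry of row 1, so it is appended to row 1. The new tableau is [[1, 2, 4, 6], [5, 8]].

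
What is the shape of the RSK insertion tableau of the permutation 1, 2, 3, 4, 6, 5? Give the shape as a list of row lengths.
[5, 1]

Row-insert each entry into an empty tableau.

After inserting 1: P = [[1]].
After inserting 2: P = [[1, 2]].
After inserting 3: P = [[1, 2, 3]].
After inserting 4: P = [[1, 2, 3, 4]].
After inserting 6: P = [[1, 2, 3, 4, 6]].
After inserting 5: P = [[1, 2, 3, 4, 5], [6]].

The final insertion tableau P = [[1, 2, 3, 4, 5], [6]] has shape [5, 1].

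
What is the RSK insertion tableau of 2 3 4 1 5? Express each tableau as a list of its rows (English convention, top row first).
Insert 2: appended to row 1. P = [[2]].
Insert 3: appended to row 1. P = [[2, 3]].
Insert 4: appended to row 1. P = [[2, 3, 4]].
Insert 1: 1 bumps 2 from row 1; 2 starts row 2. P = [[1, 3, 4], [2]].
Insert 5: appended to row 1. P = [[1, 3, 4, 5], [2]].

So P = [[1, 3, 4, 5], [2]].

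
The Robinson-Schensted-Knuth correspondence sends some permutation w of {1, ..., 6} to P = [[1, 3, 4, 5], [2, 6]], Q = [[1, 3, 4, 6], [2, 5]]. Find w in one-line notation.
Reverse RSK: for i = n, n-1, ..., 1, locate i in Q, remove the corresponding corner cell from P, and reverse-bump its entry up through P; the value ejected from row 1 is w(i).

So w = 2 1 3 6 4 5.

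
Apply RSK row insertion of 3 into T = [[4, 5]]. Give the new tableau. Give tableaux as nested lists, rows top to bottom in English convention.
In row 1, 3 replaces 4 (the leftmost entry greater than 3); 4 is bumped to row 2. 4 starts a new row 2. The new tableau is [[3, 5], [4]].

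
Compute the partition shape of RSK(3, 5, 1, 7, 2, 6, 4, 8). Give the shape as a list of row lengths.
Row-insert each entry into an empty tableau.

After inserting 3: P = [[3]].
After inserting 5: P = [[3, 5]].
After inserting 1: P = [[1, 5], [3]].
After inserting 7: P = [[1, 5, 7], [3]].
After inserting 2: P = [[1, 2, 7], [3, 5]].
After inserting 6: P = [[1, 2, 6], [3, 5, 7]].
After inserting 4: P = [[1, 2, 4], [3, 5, 6], [7]].
After inserting 8: P = [[1, 2, 4, 8], [3, 5, 6], [7]].

The final insertion tableau P = [[1, 2, 4, 8], [3, 5, 6], [7]] has shape [4, 3, 1].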